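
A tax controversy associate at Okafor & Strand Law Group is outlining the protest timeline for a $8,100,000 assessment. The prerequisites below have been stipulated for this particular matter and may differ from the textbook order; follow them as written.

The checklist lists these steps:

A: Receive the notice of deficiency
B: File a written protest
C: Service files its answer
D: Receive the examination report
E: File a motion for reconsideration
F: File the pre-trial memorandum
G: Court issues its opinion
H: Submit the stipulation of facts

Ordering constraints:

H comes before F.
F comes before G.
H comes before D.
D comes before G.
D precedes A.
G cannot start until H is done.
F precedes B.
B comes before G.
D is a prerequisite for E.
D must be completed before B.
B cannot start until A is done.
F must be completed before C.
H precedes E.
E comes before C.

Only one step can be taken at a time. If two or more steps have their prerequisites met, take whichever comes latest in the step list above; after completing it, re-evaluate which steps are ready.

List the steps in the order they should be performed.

H, F, D, E, C, A, B, G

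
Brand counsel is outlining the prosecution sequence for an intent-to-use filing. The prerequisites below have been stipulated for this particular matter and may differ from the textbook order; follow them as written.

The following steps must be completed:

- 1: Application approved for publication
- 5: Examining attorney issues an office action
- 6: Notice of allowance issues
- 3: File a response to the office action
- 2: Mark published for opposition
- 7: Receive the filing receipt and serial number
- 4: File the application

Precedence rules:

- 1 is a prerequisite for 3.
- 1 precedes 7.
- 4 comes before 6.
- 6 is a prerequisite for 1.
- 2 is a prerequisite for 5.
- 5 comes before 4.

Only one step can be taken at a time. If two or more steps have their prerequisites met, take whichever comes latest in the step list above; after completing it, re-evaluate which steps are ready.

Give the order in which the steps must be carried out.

2, 5, 4, 6, 1, 7, 3

2 has no prerequisites → 2 first.
That leaves 5 as the only ready step → 5.
4 needed 5, now all done → 4.
6 needed 4, now all done → 6.
1 needed 6, now all done → 1.
7 and 3 are both available; 7 is listed later → 7.
That leaves 3 as the only ready step → 3.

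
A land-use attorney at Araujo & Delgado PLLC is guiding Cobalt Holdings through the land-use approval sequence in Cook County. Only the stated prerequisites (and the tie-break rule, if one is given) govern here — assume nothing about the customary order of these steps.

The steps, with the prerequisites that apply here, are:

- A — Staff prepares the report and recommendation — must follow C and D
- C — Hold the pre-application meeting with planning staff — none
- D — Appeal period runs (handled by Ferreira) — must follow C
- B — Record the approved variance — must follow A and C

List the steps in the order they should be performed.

C is the only step with nothing outstanding, so it goes first.
That leaves D as the only ready step → D.
A needed C and D, now all done → A.
That leaves B as the only ready step → B.

C, D, A, B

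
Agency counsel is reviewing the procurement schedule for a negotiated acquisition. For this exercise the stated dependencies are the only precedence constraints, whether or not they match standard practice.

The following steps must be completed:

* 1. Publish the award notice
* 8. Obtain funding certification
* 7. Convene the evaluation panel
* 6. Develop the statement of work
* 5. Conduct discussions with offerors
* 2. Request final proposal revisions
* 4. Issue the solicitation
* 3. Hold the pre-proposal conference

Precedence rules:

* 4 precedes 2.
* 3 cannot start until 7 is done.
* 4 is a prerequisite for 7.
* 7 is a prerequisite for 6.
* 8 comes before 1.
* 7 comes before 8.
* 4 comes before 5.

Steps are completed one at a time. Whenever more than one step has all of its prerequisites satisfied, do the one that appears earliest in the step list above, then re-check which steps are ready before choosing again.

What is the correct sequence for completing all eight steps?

Only 4 has no prerequisites, so it is first.
Ready: 7, 5 and 2. 7 is listed earlier → 7.
8, 6, 5, 2 and 3 are all available; 8 is listed earlier → 8.
1, 6, 5, 2 and 3 are all available; 1 is listed earlier → 1.
6, 5, 2 and 3 are all available; 6 is listed earlier → 6.
Now 5, 2 and 3 have their prerequisites met. 5 is listed earlier, so 5 next.
2 and 3 are both available; 2 is listed earlier → 2.
Next only 3 has its prerequisites met → 3.

4, 7, 8, 1, 6, 5, 2, 3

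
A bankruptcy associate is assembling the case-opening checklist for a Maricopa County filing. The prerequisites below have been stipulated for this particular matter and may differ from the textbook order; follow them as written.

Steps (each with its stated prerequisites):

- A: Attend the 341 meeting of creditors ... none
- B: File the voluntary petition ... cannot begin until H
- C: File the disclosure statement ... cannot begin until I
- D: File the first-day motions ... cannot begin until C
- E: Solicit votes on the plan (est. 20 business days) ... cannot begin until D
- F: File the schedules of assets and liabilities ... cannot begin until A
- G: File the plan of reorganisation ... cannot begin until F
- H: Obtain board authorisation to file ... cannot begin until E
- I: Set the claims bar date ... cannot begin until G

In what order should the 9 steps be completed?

A, F, G, I, C, D, E, H, B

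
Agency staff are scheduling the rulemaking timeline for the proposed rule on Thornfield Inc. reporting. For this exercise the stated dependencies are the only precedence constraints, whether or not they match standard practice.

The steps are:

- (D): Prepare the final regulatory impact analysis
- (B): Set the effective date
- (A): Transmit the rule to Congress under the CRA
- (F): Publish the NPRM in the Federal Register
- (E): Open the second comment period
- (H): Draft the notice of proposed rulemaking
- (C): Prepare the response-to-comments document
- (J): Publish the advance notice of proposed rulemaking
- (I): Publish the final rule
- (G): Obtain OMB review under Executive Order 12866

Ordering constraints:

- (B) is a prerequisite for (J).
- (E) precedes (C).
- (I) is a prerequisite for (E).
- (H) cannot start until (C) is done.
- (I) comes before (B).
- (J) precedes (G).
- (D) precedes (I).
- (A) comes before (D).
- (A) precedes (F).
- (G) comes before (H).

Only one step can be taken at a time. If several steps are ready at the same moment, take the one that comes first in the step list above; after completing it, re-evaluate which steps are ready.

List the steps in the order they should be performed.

(A) is the only step with nothing outstanding, so it goes first.
Now (D) and (F) have their prerequisites met. (D) is listed earlier, so (D) next.
(I) now also ready, so the ready set is {(F), (I)}; (F) is listed earlier → (F).
(I) needed (D), now all done → (I).
Ready: (B) and (E). (B) is listed earlier → (B).
Ready: (E) and (J). (E) is listed earlier → (E).
Ready: (C) and (J). (C) is listed earlier → (C).
(J) is the only step now ready → (J).
(G) needed (J), now all done → (G).
(H) needed (C) and (G), now all done → (H).

(A), (D), (F), (I), (B), (E), (C), (J), (G), (H)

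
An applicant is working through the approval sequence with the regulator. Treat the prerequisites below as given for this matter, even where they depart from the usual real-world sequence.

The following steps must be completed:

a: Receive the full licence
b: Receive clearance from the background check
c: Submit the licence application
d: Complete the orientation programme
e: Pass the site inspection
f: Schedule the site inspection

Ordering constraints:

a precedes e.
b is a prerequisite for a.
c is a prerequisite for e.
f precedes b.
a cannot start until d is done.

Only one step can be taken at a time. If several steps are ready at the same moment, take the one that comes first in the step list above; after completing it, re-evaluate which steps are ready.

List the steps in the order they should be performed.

c d f b a e

c, d and f have no prerequisites; c is listed earlier, so c is first.
Now d and f have their prerequisites met. d is listed earlier, so d next.
That leaves f as the only ready step → f.
Next only b has its prerequisites met → b.
That leaves a as the only ready step → a.
e needed a and c, now all done → e.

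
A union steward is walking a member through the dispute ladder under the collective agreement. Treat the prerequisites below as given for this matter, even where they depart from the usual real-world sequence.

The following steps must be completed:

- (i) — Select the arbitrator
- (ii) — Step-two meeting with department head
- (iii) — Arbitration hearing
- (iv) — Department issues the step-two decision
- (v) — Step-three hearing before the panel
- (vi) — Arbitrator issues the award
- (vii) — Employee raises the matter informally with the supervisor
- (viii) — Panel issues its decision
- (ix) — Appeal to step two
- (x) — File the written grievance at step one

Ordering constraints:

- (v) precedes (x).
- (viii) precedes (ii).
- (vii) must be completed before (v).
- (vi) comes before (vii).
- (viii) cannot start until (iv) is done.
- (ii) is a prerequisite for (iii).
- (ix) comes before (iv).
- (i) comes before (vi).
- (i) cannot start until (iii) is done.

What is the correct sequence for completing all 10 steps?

(ix), (iv), (viii), (ii), (iii), (i), (vi), (vii), (v), (x)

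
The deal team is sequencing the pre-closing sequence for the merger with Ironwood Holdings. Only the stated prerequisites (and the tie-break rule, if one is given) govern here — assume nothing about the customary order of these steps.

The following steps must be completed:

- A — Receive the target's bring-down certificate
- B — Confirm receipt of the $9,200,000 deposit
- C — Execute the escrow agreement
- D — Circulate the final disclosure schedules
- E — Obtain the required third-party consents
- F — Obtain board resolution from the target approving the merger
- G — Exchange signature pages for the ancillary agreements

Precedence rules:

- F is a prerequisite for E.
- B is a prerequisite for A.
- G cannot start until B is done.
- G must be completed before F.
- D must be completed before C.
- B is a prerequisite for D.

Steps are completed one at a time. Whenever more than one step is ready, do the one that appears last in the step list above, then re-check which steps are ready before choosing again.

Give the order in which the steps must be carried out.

B G F E D C A

B has no prerequisites → B first.
Now G, D and A have their prerequisites met. G is listed later, so G next.
Ready: F, D and A. F is listed later → F.
Ready: E, D and A. E is listed later → E.
D and A are both available; D is listed later → D.
C and A are both available; C is listed later → C.
A is the only step now ready → A.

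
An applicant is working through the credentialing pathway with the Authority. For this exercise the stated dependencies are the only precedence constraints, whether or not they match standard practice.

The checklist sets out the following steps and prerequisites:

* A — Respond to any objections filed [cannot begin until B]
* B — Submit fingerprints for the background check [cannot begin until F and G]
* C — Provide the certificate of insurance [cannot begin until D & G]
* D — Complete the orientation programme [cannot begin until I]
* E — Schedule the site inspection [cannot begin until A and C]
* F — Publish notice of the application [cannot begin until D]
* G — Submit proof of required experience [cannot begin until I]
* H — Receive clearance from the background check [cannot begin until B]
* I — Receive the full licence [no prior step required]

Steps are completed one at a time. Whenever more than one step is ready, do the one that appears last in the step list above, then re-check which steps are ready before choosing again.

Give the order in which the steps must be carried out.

I, G, D, F, C, B, H, A, E

I has no prerequisites → I first.
Ready: G and D. G is listed later → G.
Next only D has its prerequisites met → D.
F and C are both available; F is listed later → F.
Ready: C and B. C is listed later → C.
B needed G and F, now all done → B.
Now H and A have their prerequisites met. H is listed later, so H next.
A is the only step now ready → A.
E is the only step now ready → E.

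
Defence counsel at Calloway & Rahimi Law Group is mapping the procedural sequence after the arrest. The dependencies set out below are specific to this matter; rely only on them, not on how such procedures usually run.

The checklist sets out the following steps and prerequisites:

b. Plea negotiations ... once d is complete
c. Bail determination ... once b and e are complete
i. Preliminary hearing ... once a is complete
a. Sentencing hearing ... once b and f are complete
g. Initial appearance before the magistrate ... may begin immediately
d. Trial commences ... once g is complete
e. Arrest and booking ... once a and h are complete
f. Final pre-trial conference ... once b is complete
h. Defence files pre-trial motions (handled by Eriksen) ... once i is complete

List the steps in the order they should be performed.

g d b f a i h e c

Only g has no prerequisites, so it is first.
d is the only step now ready → d.
b needed d, now all done → b.
That leaves f as the only ready step → f.
That leaves a as the only ready step → a.
Next only i has its prerequisites met → i.
Next only h has its prerequisites met → h.
That leaves e as the only ready step → e.
c needed b and e, now all done → c.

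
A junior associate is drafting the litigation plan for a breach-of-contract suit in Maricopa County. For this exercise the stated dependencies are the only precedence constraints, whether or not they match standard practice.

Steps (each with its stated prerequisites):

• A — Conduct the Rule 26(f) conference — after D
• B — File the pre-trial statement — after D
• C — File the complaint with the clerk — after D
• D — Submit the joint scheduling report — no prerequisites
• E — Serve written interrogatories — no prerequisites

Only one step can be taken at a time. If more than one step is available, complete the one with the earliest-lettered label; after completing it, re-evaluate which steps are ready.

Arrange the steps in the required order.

D and E have no prerequisites; D has the earlier label, so D is first.
Now A, B, C and E have their prerequisites met. A has the earlier label, so A next.
Ready: B, C and E. B has the earlier label → B.
Now C and E have their prerequisites met. C has the earlier label, so C next.
Next only E has its prerequisites met → E.

D, A, B, C, E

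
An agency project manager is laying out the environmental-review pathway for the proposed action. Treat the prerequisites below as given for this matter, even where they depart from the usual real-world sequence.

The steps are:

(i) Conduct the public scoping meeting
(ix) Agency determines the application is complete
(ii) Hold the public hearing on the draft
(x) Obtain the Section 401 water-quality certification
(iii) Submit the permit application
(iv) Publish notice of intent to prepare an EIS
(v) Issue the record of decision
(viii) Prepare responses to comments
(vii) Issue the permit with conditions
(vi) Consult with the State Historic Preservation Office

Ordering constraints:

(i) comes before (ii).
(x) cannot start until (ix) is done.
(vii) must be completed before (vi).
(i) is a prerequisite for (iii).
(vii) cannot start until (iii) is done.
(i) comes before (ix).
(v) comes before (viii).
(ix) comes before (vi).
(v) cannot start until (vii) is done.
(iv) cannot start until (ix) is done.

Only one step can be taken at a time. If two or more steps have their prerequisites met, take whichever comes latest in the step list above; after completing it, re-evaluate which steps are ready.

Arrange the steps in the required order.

Only (i) has no prerequisites, so it is first.
Ready: (iii), (ii) and (ix). (iii) is listed later → (iii).
(vii) now also ready, so the ready set is {(vii), (ii), (ix)}; (vii) is listed later → (vii).
(v) now also ready, so the ready set is {(v), (ii), (ix)}; (v) is listed later → (v).
(viii) now also ready, so the ready set is {(viii), (ii), (ix)}; (viii) is listed later → (viii).
Ready: (ii) and (ix). (ii) is listed later → (ii).
That leaves (ix) as the only ready step → (ix).
(vi), (iv) and (x) are all available; (vi) is listed later → (vi).
(iv) and (x) are both available; (iv) is listed later → (iv).
That leaves (x) as the only ready step → (x).

(i) (iii) (vii) (v) (viii) (ii) (ix) (vi) (iv) (x)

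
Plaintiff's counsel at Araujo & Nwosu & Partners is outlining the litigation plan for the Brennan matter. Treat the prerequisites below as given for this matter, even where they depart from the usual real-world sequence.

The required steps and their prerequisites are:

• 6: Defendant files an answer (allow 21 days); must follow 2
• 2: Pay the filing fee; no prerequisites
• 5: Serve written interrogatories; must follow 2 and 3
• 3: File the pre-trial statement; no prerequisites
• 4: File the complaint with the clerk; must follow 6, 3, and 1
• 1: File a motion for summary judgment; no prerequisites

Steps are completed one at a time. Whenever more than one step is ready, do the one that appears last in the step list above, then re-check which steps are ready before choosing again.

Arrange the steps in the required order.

1 → 3 → 2 → 5 → 6 → 4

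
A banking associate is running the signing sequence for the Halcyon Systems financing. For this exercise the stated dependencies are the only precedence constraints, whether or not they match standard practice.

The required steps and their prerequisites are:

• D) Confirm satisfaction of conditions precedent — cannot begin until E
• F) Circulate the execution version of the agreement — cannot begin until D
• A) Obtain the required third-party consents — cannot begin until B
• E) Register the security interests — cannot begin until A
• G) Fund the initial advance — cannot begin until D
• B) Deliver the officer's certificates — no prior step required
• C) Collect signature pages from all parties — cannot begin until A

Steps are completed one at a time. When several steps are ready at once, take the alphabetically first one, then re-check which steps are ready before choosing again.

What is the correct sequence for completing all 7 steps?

B → A → C → E → D → F → G

Only B has no prerequisites, so it is first.
A is the only step now ready → A.
Ready: C and E. C has the earlier label → C.
That leaves E as the only ready step → E.
Next only D has its prerequisites met → D.
Ready: F and G. F has the earlier label → F.
Next only G has its prerequisites met → G.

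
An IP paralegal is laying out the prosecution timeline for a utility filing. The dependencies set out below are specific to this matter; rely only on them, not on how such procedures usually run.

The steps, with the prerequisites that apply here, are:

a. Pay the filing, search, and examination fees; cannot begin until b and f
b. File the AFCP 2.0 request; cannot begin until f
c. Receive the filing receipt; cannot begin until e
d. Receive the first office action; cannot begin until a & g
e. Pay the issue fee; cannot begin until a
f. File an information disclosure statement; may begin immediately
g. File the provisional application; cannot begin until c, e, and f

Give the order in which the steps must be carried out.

f → b → a → e → c → g → d

f is the only step with nothing outstanding, so it goes first.
b needed f, now all done → b.
a needed b and f, now all done → a.
e needed a, now all done → e.
Next only c has its prerequisites met → c.
g needed c, e and f, now all done → g.
d needed a and g, now all done → d.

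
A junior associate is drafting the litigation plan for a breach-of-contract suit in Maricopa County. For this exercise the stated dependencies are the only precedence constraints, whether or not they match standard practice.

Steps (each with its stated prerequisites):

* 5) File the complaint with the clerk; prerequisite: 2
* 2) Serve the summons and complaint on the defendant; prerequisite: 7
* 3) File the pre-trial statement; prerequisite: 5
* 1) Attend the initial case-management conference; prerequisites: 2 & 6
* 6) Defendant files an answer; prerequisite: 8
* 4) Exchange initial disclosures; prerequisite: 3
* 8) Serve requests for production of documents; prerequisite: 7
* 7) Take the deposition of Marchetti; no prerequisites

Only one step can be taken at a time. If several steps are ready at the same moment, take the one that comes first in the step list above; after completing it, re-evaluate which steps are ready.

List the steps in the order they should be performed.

7 2 5 3 4 8 6 1

7 is the only step with nothing outstanding, so it goes first.
2 and 8 are both available; 2 is listed earlier → 2.
Now 5 and 8 have their prerequisites met. 5 is listed earlier, so 5 next.
3 and 8 are both available; 3 is listed earlier → 3.
4 and 8 are both available; 4 is listed earlier → 4.
That leaves 8 as the only ready step → 8.
6 needed 8, now all done → 6.
That leaves 1 as the only ready step → 1.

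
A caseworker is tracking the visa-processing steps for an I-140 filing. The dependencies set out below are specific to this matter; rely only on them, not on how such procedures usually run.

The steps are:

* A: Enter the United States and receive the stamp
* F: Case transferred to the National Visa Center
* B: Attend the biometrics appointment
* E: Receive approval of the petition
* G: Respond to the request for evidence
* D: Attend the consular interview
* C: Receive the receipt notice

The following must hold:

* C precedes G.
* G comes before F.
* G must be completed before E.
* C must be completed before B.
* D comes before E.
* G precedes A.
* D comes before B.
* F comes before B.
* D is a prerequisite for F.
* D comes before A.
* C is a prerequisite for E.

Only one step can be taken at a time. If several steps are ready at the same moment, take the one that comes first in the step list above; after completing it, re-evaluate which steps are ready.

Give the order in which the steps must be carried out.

D C G A F B E

Nothing is required for D and C. D is listed earlier → D first.
C is the only step now ready → C.
That leaves G as the only ready step → G.
A, F and E are all available; A is listed earlier → A.
Now F and E have their prerequisites met. F is listed earlier, so F next.
Ready: B and E. B is listed earlier → B.
That leaves E as the only ready step → E.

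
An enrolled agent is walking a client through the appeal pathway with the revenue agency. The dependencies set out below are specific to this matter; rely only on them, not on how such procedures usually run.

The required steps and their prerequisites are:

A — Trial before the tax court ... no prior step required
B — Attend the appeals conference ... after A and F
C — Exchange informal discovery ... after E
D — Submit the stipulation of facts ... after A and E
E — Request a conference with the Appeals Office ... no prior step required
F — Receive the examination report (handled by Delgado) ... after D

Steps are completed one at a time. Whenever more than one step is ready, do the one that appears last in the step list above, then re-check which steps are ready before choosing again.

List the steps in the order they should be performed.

E, C, A, D, F, B

Nothing is required for E and A. E is listed later → E first.
C now also ready, so the ready set is {C, A}; C is listed later → C.
Next only A has its prerequisites met → A.
D needed E and A, now all done → D.
F needed D, now all done → F.
B needed F and A, now all done → B.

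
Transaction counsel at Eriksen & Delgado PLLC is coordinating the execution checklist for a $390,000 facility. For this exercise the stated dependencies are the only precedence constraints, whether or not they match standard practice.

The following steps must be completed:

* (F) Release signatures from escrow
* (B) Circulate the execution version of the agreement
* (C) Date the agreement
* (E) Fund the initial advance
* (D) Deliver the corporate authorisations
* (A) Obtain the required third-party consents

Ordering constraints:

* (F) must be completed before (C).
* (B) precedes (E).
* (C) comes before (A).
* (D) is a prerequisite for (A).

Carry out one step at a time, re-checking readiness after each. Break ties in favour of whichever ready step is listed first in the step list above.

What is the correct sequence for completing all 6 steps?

(F), (B), (C), (E), (D), (A)

Nothing is required for (F), (B) and (D). (F) is listed earlier → (F) first.
(C) now also ready, so the ready set is {(B), (C), (D)}; (B) is listed earlier → (B).
(E) now also ready, so the ready set is {(C), (E), (D)}; (C) is listed earlier → (C).
Now (E) and (D) have their prerequisites met. (E) is listed earlier, so (E) next.
Next only (D) has its prerequisites met → (D).
Next only (A) has its prerequisites met → (A).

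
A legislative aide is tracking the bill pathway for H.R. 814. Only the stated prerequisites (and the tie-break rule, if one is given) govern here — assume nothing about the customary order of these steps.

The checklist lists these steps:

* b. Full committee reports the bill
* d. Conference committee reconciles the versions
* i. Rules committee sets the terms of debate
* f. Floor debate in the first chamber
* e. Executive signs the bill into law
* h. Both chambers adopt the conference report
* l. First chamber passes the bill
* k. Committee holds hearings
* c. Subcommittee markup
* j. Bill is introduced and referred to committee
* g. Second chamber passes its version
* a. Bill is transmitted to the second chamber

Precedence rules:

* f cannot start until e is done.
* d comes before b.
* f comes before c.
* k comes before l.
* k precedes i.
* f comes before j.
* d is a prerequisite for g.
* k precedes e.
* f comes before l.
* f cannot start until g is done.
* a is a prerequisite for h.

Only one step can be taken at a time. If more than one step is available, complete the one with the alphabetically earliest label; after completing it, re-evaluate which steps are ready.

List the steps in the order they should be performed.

a, d and k have no prerequisites; a has the earlier label, so a is first.
Ready: d, h and k. d has the earlier label → d.
b and g now also ready, so the ready set is {b, g, h, k}; b has the earlier label → b.
g, h and k are all available; g has the earlier label → g.
h and k are both available; h has the earlier label → h.
k is the only step now ready → k.
Now e and i have their prerequisites met. e has the earlier label, so e next.
Now f and i have their prerequisites met. f has the earlier label, so f next.
c, j and l now also ready, so the ready set is {c, i, j, l}; c has the earlier label → c.
i, j and l are all available; i has the earlier label → i.
j and l are both available; j has the earlier label → j.
l needed f and k, now all done → l.

a, d, b, g, h, k, e, f, c, i, j, l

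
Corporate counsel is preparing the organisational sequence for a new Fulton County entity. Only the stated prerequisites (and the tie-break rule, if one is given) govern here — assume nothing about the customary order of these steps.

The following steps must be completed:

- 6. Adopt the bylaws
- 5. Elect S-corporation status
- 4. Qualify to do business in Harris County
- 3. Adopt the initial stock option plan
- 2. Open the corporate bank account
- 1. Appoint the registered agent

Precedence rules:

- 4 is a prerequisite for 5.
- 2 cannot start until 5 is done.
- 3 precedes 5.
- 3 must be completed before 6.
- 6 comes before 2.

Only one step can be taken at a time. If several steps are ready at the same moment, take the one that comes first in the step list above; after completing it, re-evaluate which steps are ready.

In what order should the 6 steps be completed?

4, 3, 6, 5, 2, 1

Nothing is required for 4, 3 and 1. 4 is listed earlier → 4 first.
Ready: 3 and 1. 3 is listed earlier → 3.
6, 5 and 1 are all available; 6 is listed earlier → 6.
5 and 1 are both available; 5 is listed earlier → 5.
Ready: 2 and 1. 2 is listed earlier → 2.
1 is the only step now ready → 1.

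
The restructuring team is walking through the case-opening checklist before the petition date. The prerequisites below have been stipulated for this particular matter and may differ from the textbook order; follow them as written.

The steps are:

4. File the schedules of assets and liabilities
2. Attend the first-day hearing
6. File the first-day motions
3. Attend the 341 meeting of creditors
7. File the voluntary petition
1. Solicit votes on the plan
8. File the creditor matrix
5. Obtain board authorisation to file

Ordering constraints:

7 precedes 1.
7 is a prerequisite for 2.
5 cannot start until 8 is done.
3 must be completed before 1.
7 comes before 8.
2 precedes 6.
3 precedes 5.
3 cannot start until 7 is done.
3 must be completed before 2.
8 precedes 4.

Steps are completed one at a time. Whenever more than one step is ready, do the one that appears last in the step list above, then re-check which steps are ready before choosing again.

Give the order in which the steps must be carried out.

7 8 3 5 1 2 6 4

7 is the only step with nothing outstanding, so it goes first.
Ready: 8 and 3. 8 is listed later → 8.
4 now also ready, so the ready set is {3, 4}; 3 is listed later → 3.
5, 1, 2 and 4 are all available; 5 is listed later → 5.
Now 1, 2 and 4 have their prerequisites met. 1 is listed later, so 1 next.
Now 2 and 4 have their prerequisites met. 2 is listed later, so 2 next.
Ready: 6 and 4. 6 is listed later → 6.
4 needed 8, now all done → 4.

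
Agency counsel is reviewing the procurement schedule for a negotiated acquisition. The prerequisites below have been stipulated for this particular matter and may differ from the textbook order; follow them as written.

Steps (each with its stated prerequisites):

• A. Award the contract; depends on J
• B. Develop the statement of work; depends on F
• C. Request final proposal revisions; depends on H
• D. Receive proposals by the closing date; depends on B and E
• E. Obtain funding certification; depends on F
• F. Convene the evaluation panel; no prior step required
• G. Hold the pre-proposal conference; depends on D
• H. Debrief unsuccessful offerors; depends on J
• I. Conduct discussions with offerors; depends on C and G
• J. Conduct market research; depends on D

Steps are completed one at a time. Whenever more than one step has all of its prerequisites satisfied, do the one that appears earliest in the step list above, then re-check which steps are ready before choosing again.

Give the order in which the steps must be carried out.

F has no prerequisites → F first.
Now B and E have their prerequisites met. B is listed earlier, so B next.
E is the only step now ready → E.
That leaves D as the only ready step → D.
G and J are both available; G is listed earlier → G.
Next only J has its prerequisites met → J.
A and H are both available; A is listed earlier → A.
H needed J, now all done → H.
That leaves C as the only ready step → C.
I needed C and G, now all done → I.

F B E D G J A H C I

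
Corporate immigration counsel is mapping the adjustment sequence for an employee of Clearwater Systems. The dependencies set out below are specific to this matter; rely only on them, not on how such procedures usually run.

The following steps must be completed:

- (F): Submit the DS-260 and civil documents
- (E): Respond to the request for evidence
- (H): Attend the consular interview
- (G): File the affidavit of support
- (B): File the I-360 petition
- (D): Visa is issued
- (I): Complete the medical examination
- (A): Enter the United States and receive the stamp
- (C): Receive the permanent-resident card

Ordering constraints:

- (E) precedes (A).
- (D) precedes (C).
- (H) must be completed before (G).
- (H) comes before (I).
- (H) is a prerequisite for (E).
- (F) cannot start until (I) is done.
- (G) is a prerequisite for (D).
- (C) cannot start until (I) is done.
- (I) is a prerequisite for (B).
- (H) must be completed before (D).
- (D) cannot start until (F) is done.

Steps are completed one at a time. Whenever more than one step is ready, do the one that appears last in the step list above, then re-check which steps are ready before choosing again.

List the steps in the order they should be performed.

(H), (I), (B), (G), (E), (A), (F), (D), (C)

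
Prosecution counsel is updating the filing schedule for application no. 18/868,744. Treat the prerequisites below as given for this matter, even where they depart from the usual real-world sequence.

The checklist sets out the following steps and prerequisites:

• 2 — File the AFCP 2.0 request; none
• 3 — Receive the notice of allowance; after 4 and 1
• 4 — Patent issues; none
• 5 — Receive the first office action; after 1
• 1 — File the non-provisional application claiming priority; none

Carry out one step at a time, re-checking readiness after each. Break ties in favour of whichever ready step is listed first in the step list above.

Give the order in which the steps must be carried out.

2 → 4 → 1 → 3 → 5

2, 4 and 1 have no prerequisites; 2 is listed earlier, so 2 is first.
4 and 1 are both available; 4 is listed earlier → 4.
That leaves 1 as the only ready step → 1.
3 and 5 are both available; 3 is listed earlier → 3.
5 needed 1, now all done → 5.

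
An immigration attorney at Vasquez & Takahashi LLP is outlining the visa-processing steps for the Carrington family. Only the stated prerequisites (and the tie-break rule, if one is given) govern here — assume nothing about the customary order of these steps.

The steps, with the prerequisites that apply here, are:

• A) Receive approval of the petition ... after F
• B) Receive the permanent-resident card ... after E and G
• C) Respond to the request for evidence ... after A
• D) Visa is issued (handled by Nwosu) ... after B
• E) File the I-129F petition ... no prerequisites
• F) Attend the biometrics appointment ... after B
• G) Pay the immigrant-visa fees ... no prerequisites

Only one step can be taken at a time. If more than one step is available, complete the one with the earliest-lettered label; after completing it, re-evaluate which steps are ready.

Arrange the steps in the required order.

E G B D F A C

E and G have no prerequisites; E has the earlier label, so E is first.
G is the only step now ready → G.
B is the only step now ready → B.
Now D and F have their prerequisites met. D has the earlier label, so D next.
Next only F has its prerequisites met → F.
Next only A has its prerequisites met → A.
Next only C has its prerequisites met → C.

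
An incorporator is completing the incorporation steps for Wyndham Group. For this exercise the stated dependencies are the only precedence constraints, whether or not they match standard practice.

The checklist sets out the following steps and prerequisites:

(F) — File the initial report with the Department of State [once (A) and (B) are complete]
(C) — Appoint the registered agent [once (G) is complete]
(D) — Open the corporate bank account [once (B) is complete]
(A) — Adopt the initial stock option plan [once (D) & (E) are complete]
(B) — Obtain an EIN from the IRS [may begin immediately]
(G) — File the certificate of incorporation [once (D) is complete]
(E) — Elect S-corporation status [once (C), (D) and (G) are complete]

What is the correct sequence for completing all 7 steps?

(B) has no prerequisites → (B) first.
(D) needed (B), now all done → (D).
(G) needed (D), now all done → (G).
(C) needed (G), now all done → (C).
Next only (E) has its prerequisites met → (E).
That leaves (A) as the only ready step → (A).
(F) is the only step now ready → (F).

(B), (D), (G), (C), (E), (A), (F)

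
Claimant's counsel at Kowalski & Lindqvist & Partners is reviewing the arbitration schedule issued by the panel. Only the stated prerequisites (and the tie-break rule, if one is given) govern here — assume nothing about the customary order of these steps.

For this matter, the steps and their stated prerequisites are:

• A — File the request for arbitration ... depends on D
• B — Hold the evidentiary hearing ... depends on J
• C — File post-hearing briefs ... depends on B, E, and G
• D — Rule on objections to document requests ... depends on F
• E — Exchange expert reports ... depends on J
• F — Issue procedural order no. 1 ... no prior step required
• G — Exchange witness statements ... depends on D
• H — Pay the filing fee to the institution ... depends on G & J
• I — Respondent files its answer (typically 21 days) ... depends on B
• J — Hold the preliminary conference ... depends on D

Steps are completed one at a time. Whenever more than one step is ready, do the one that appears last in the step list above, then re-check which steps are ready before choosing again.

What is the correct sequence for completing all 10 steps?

F, D, J, G, H, E, B, I, C, A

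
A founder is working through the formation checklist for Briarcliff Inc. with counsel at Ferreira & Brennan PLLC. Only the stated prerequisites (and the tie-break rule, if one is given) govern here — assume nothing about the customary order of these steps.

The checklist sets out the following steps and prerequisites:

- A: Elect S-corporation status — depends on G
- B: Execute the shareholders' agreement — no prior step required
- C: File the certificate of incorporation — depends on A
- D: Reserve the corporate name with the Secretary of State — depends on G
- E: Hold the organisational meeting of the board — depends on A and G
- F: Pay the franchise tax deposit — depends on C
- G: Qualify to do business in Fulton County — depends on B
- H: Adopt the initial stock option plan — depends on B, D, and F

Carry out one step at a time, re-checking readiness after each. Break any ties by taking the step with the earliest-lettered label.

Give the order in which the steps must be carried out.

B has no prerequisites → B first.
Next only G has its prerequisites met → G.
Ready: A and D. A has the earlier label → A.
C and E now also ready, so the ready set is {C, D, E}; C has the earlier label → C.
Now D, E and F have their prerequisites met. D has the earlier label, so D next.
E and F are both available; E has the earlier label → E.
F needed C, now all done → F.
That leaves H as the only ready step → H.

B, G, A, C, D, E, F, H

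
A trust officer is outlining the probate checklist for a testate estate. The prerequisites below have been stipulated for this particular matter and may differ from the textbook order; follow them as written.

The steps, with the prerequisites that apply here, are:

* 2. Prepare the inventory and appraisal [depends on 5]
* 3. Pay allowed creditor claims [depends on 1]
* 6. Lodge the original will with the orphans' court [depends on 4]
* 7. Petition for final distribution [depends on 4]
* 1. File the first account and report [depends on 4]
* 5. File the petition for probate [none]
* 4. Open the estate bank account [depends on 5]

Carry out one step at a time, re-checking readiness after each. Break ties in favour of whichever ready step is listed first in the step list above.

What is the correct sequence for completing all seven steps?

5 2 4 6 7 1 3

5 is the only step with nothing outstanding, so it goes first.
Ready: 2 and 4. 2 is listed earlier → 2.
Next only 4 has its prerequisites met → 4.
Ready: 6, 7 and 1. 6 is listed earlier → 6.
Now 7 and 1 have their prerequisites met. 7 is listed earlier, so 7 next.
1 needed 4, now all done → 1.
3 needed 1, now all done → 3.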